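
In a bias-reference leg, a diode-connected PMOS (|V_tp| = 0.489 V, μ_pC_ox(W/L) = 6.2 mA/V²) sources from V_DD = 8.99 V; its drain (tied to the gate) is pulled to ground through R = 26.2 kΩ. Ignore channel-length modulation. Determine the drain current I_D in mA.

With gate tied to drain, V_SG = V_SD ≥ V_SG − |V_tp|, so the device is in saturation.
KCL at the drain: ½ k_p (V_SG − |V_tp|)² = (V_DD − V_SG)/R.
Let x = V_SG − 0.489. Then 81.2 x² + x − 8.501 = 0, giving x = 0.317 V (positive root), so V_SG = 0.806 V.
I_D = (V_DD − V_SG)/R = (8.99 − 0.806) / 26.2 = 0.312 mA.

I_D = 0.312 mA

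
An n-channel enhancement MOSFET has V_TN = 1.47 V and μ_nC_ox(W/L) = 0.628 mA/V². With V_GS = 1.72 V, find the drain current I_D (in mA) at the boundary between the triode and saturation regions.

At the boundary V_DS = V_ov = V_GS − V_TN = 1.72 − 1.47 = 0.25 V.
I_D = ½ k_n V_ov² = 0.5 × 0.628 × 0.25² = 0.0196 mA.

I_D = 0.0196 mA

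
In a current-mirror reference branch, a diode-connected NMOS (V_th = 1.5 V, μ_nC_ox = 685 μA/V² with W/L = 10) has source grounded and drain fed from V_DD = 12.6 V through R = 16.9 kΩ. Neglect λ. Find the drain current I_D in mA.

With gate tied to drain, V_GS = V_DS ≥ V_GS − V_th, so the device is in saturation.
k_n = μ_nC_ox · (W/L) = 6.85 mA/V².
KCL at the drain: ½ k_n (V_GS − V_th)² = (V_DD − V_GS)/R.
Let x = V_GS − 1.5. Then 57.9 x² + x − 11.1 = 0, giving x = 0.429 V (positive root), so V_GS = 1.93 V.
I_D = (V_DD − V_GS)/R = (12.6 − 1.93) / 16.9 = 0.631 mA.

I_D = 0.631 mA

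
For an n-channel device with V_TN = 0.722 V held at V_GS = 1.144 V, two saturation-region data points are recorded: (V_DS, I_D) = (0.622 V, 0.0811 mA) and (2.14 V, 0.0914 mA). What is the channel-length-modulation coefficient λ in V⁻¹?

With V_GS fixed, I_D ∝ (1 + λ V_DS) in saturation, so I_D2/I_D1 = (1 + λ V_DS2)/(1 + λ V_DS1).
0.0914/0.0811 = 1.127 = (1 + 2.14 λ)/(1 + 0.622 λ).
Solving: λ (I_D1 V_DS2 − I_D2 V_DS1) = I_D2 − I_D1, so λ = (0.0914 − 0.0811) / (0.0811 × 2.14 − 0.0914 × 0.622) = 0.0103 / 0.117 = 0.0883 V⁻¹.

λ = 0.0883 V⁻¹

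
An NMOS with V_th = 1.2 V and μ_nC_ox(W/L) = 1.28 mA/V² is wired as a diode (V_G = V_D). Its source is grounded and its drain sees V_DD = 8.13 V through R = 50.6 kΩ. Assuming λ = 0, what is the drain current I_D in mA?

I_D = 0.128 mA

With gate tied to drain, V_GS = V_DS ≥ V_GS − V_th, so the device is in saturation.
KCL at the drain: ½ k_n (V_GS − V_th)² = (V_DD − V_GS)/R.
Let x = V_GS − 1.2. Then 32.4 x² + x − 6.93 = 0, giving x = 0.447 V (positive root), so V_GS = 1.65 V.
I_D = (V_DD − V_GS)/R = (8.13 − 1.65) / 50.6 = 0.128 mA.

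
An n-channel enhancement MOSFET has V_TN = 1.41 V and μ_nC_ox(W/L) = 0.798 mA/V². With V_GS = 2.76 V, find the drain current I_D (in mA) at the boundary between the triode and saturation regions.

At the boundary V_DS = V_ov = V_GS − V_TN = 2.76 − 1.41 = 1.35 V.
I_D = ½ k_n V_ov² = 0.5 × 0.798 × 1.35² = 0.727 mA.

I_D = 0.727 mA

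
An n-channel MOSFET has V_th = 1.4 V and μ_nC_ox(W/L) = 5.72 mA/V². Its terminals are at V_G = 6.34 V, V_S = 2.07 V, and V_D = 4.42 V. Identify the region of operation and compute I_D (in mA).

V_GS = V_G − V_S = 6.34 − 2.07 = 4.27 V; V_DS = V_D − V_S = 4.42 − 2.07 = 2.35 V.
V_ov = V_GS − V_th = 4.27 − 1.4 = 2.87 V.
Since V_DS = 2.35 V < V_ov = 2.87 V, the device is in the triode region.
I_D = k_n [V_ov · V_DS − ½ V_DS²] = 5.72 × [2.87 × 2.35 − 0.5 × 2.35²] = 22.8 mA.

Triode; I_D = 22.8 mA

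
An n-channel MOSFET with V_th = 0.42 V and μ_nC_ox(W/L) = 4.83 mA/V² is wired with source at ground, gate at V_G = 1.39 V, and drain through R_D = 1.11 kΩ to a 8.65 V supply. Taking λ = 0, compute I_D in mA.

V_GS = V_G = 1.39 V, so V_ov = 1.39 − 0.42 = 0.97 V.
Assume saturation: I_D = ½ k_n V_ov² = 0.5 × 4.83 × 0.97² = 2.27 mA, giving V_DS = V_DD − I_D R_D = 8.65 − 2.27 × 1.11 = 6.13 V.
V_DS = 6.13 V ≥ V_ov = 0.97 V, confirming saturation.

I_D = 2.27 mA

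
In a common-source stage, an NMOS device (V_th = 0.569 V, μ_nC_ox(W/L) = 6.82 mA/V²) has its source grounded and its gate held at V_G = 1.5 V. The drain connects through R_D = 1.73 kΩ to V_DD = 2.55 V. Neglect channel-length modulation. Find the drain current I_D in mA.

I_D = 1.33 mA

V_GS = V_G = 1.5 V, so V_ov = 1.5 − 0.569 = 0.931 V.
Assume saturation: I_D = ½ k_n V_ov² = 0.5 × 6.82 × 0.931² = 2.96 mA, giving V_DS = V_DD − I_D R_D = 2.55 − 2.96 × 1.73 = -2.56 V.
But -2.56 V < V_ov = 0.931 V, so the device is actually in triode.
In triode I_D = k_n[V_ov V_DS − ½ V_DS²] and I_D = (V_DD − V_DS)/R_D. Equating: 5.9 V_DS² − 11.98 V_DS + 2.55 = 0, giving V_DS = 0.241 V (the root below V_ov).
I_D = (2.55 − 0.241) / 1.73 = 1.33 mA.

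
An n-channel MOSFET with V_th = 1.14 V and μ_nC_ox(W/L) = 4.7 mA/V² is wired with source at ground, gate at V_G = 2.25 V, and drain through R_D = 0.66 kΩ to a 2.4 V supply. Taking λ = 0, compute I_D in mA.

V_GS = V_G = 2.25 V, so V_ov = 2.25 − 1.14 = 1.11 V.
Assume saturation: I_D = ½ k_n V_ov² = 0.5 × 4.7 × 1.11² = 2.9 mA, giving V_DS = V_DD − I_D R_D = 2.4 − 2.9 × 0.66 = 0.489 V.
But 0.489 V < V_ov = 1.11 V, so the device is actually in triode.
In triode I_D = k_n[V_ov V_DS − ½ V_DS²] and I_D = (V_DD − V_DS)/R_D. Equating: 1.55 V_DS² − 4.443 V_DS + 2.4 = 0, giving V_DS = 0.722 V (the root below V_ov).
I_D = (2.4 − 0.722) / 0.66 = 2.54 mA.

I_D = 2.54 mA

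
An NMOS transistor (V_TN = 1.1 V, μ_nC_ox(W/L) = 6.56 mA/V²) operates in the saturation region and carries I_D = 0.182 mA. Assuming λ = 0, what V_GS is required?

V_GS = 1.34 V

In saturation I_D = ½ k_n (V_GS − V_TN)², so V_GS − V_TN = √(2 I_D / k_n) = √(2 × 0.182 / 6.56) = 0.236 V.
V_GS = 1.1 + 0.236 = 1.34 V.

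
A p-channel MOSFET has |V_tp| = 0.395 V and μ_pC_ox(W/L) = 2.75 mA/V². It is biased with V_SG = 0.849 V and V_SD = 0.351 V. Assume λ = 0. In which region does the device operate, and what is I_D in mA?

V_ov = V_SG − |V_tp| = 0.849 − 0.395 = 0.454 V.
Since V_SD = 0.351 V < V_ov = 0.454 V, the device is in the triode region.
I_D = k_p [V_ov · V_SD − ½ V_SD²] = 2.75 × [0.454 × 0.351 − 0.5 × 0.351²] = 0.269 mA.

Triode; I_D = 0.269 mA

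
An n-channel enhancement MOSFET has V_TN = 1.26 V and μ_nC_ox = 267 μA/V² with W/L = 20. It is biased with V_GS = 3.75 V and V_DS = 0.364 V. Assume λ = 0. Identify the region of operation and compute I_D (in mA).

k_n = μ_nC_ox · (W/L) = 5.34 mA/V².
V_ov = V_GS − V_TN = 3.75 − 1.26 = 2.49 V.
Since V_DS = 0.364 V < V_ov = 2.49 V, the device is in the triode region.
I_D = k_n [V_ov · V_DS − ½ V_DS²] = 5.34 × [2.49 × 0.364 − 0.5 × 0.364²] = 4.49 mA.

Triode; I_D = 4.49 mA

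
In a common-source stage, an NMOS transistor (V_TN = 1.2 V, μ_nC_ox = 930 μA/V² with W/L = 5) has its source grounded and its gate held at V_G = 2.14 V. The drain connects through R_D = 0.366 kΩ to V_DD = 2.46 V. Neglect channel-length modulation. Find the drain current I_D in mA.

I_D = 2.05 mA

V_GS = V_G = 2.14 V, so V_ov = 2.14 − 1.2 = 0.94 V.
k_n = μ_nC_ox · (W/L) = 4.65 mA/V².
Assume saturation: I_D = ½ k_n V_ov² = 0.5 × 4.65 × 0.94² = 2.05 mA, giving V_DS = V_DD − I_D R_D = 2.46 − 2.05 × 0.366 = 1.71 V.
V_DS = 1.71 V ≥ V_ov = 0.94 V, confirming saturation.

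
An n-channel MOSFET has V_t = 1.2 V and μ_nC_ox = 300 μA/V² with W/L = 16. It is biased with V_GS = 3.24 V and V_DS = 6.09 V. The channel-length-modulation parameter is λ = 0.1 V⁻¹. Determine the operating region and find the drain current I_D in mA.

Saturation; I_D = 16.1 mA

k_n = μ_nC_ox · (W/L) = 4.8 mA/V².
V_ov = V_GS − V_t = 3.24 − 1.2 = 2.04 V.
Since V_DS = 6.09 V ≥ V_ov = 2.04 V, the device is in saturation.
I_D = ½ k_n V_ov² (1 + λ V_DS) = 0.5 × 4.8 × 2.04² × (1 + 0.1 × 6.09) = 16.1 mA.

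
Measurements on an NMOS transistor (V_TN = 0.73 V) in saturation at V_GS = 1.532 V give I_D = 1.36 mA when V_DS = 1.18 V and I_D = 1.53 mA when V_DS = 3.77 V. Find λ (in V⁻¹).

λ = 0.0512 V⁻¹

With V_GS fixed, I_D ∝ (1 + λ V_DS) in saturation, so I_D2/I_D1 = (1 + λ V_DS2)/(1 + λ V_DS1).
1.53/1.36 = 1.125 = (1 + 3.77 λ)/(1 + 1.18 λ).
Solving: λ (I_D1 V_DS2 − I_D2 V_DS1) = I_D2 − I_D1, so λ = (1.53 − 1.36) / (1.36 × 3.77 − 1.53 × 1.18) = 0.17 / 3.32 = 0.0512 V⁻¹.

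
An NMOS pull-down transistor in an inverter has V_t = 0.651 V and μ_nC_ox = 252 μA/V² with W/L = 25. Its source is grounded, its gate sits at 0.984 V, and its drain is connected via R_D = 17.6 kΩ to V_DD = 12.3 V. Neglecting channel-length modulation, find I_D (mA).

V_GS = V_G = 0.984 V, so V_ov = 0.984 − 0.651 = 0.333 V.
k_n = μ_nC_ox · (W/L) = 6.3 mA/V².
Assume saturation: I_D = ½ k_n V_ov² = 0.5 × 6.3 × 0.333² = 0.349 mA, giving V_DS = V_DD − I_D R_D = 12.3 − 0.349 × 17.6 = 6.15 V.
V_DS = 6.15 V ≥ V_ov = 0.333 V, confirming saturation.

I_D = 0.349 mA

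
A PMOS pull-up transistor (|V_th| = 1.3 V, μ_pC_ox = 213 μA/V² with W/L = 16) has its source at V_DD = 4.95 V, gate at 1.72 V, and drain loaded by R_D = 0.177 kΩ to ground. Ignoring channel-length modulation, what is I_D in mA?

I_D = 6.35 mA

V_SG = V_DD − V_G = 4.95 − 1.72 = 3.23 V, so V_ov = 3.23 − 1.3 = 1.93 V.
k_p = μ_pC_ox · (W/L) = 3.408 mA/V².
Assume saturation: I_D = ½ k_p V_ov² = 0.5 × 3.408 × 1.93² = 6.35 mA, giving V_SD = V_DD − I_D R_D = 4.95 − 6.35 × 0.177 = 3.83 V.
V_SD = 3.83 V ≥ V_ov = 1.93 V, confirming saturation.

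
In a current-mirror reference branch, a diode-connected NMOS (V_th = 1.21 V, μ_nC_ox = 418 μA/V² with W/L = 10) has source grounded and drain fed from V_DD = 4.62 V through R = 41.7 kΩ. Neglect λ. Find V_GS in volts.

With gate tied to drain, V_GS = V_DS ≥ V_GS − V_th, so the device is in saturation.
k_n = μ_nC_ox · (W/L) = 4.18 mA/V².
KCL at the drain: ½ k_n (V_GS − V_th)² = (V_DD − V_GS)/R.
Let x = V_GS − 1.21. Then 87.2 x² + x − 3.41 = 0, giving x = 0.192 V (positive root), so V_GS = 1.4 V.
I_D = (V_DD − V_GS)/R = (4.62 − 1.4) / 41.7 = 0.0772 mA.

V_GS = 1.40 V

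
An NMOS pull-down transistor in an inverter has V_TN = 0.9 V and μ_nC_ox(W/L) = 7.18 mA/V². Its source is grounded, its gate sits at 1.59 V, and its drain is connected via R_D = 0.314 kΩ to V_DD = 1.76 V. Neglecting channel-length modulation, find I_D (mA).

I_D = 1.71 mA

V_GS = V_G = 1.59 V, so V_ov = 1.59 − 0.9 = 0.69 V.
Assume saturation: I_D = ½ k_n V_ov² = 0.5 × 7.18 × 0.69² = 1.71 mA, giving V_DS = V_DD − I_D R_D = 1.76 − 1.71 × 0.314 = 1.22 V.
V_DS = 1.22 V ≥ V_ov = 0.69 V, confirming saturation.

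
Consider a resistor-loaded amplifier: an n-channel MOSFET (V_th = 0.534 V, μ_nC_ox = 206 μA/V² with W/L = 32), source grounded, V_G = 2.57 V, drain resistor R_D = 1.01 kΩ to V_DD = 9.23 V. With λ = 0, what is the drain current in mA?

I_D = 8.38 mA

V_GS = V_G = 2.57 V, so V_ov = 2.57 − 0.534 = 2.04 V.
k_n = μ_nC_ox · (W/L) = 6.592 mA/V².
Assume saturation: I_D = ½ k_n V_ov² = 0.5 × 6.592 × 2.04² = 13.7 mA, giving V_DS = V_DD − I_D R_D = 9.23 − 13.7 × 1.01 = -4.57 V.
But -4.57 V < V_ov = 2.04 V, so the device is actually in triode.
In triode I_D = k_n[V_ov V_DS − ½ V_DS²] and I_D = (V_DD − V_DS)/R_D. Equating: 3.33 V_DS² − 14.56 V_DS + 9.23 = 0, giving V_DS = 0.77 V (the root below V_ov).
I_D = (9.23 − 0.77) / 1.01 = 8.38 mA.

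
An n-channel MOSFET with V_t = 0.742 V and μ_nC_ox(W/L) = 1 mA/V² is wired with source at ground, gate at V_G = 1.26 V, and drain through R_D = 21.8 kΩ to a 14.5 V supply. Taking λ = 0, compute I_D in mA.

I_D = 0.134 mA

V_GS = V_G = 1.26 V, so V_ov = 1.26 − 0.742 = 0.518 V.
Assume saturation: I_D = ½ k_n V_ov² = 0.5 × 1 × 0.518² = 0.134 mA, giving V_DS = V_DD − I_D R_D = 14.5 − 0.134 × 21.8 = 11.6 V.
V_DS = 11.6 V ≥ V_ov = 0.518 V, confirming saturation.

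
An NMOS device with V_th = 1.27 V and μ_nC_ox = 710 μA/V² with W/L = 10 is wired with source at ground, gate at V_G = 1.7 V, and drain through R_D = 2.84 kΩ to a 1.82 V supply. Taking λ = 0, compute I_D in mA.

I_D = 0.550 mA

V_GS = V_G = 1.7 V, so V_ov = 1.7 − 1.27 = 0.43 V.
k_n = μ_nC_ox · (W/L) = 7.1 mA/V².
Assume saturation: I_D = ½ k_n V_ov² = 0.5 × 7.1 × 0.43² = 0.656 mA, giving V_DS = V_DD − I_D R_D = 1.82 − 0.656 × 2.84 = -0.0442 V.
But -0.0442 V < V_ov = 0.43 V, so the device is actually in triode.
In triode I_D = k_n[V_ov V_DS − ½ V_DS²] and I_D = (V_DD − V_DS)/R_D. Equating: 10.1 V_DS² − 9.671 V_DS + 1.82 = 0, giving V_DS = 0.257 V (the root below V_ov).
I_D = (1.82 − 0.257) / 2.84 = 0.55 mA.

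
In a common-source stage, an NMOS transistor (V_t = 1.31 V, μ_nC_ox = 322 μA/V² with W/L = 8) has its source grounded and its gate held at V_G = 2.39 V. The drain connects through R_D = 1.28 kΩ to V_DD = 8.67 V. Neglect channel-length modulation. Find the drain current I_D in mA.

I_D = 1.50 mA

V_GS = V_G = 2.39 V, so V_ov = 2.39 − 1.31 = 1.08 V.
k_n = μ_nC_ox · (W/L) = 2.576 mA/V².
Assume saturation: I_D = ½ k_n V_ov² = 0.5 × 2.576 × 1.08² = 1.5 mA, giving V_DS = V_DD − I_D R_D = 8.67 − 1.5 × 1.28 = 6.75 V.
V_DS = 6.75 V ≥ V_ov = 1.08 V, confirming saturation.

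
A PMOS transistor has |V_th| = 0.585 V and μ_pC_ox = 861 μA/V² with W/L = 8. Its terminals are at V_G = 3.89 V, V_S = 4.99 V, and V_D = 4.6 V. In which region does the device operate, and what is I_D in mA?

Triode; I_D = 0.860 mA

V_SG = V_S − V_G = 4.99 − 3.89 = 1.1 V; V_SD = V_S − V_D = 4.99 − 4.6 = 0.39 V.
k_p = μ_pC_ox · (W/L) = 6.888 mA/V².
V_ov = V_SG − |V_th| = 1.1 − 0.585 = 0.515 V.
Since V_SD = 0.39 V < V_ov = 0.515 V, the device is in the triode region.
I_D = k_p [V_ov · V_SD − ½ V_SD²] = 6.888 × [0.515 × 0.39 − 0.5 × 0.39²] = 0.86 mA.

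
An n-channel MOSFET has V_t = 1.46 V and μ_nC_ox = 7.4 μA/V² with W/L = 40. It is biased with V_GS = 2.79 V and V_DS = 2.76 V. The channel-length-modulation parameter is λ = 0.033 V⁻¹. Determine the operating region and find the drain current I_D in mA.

Saturation; I_D = 0.286 mA

k_n = μ_nC_ox · (W/L) = 0.296 mA/V².
V_ov = V_GS − V_t = 2.79 − 1.46 = 1.33 V.
Since V_DS = 2.76 V ≥ V_ov = 1.33 V, the device is in saturation.
I_D = ½ k_n V_ov² (1 + λ V_DS) = 0.5 × 0.296 × 1.33² × (1 + 0.033 × 2.76) = 0.286 mA.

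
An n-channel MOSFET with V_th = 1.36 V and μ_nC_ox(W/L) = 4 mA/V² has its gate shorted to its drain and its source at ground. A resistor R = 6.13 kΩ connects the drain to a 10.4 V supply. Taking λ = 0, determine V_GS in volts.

V_GS = 2.18 V

With gate tied to drain, V_GS = V_DS ≥ V_GS − V_th, so the device is in saturation.
KCL at the drain: ½ k_n (V_GS − V_th)² = (V_DD − V_GS)/R.
Let x = V_GS − 1.36. Then 12.3 x² + x − 9.04 = 0, giving x = 0.819 V (positive root), so V_GS = 2.18 V.
I_D = (V_DD − V_GS)/R = (10.4 − 2.18) / 6.13 = 1.34 mA.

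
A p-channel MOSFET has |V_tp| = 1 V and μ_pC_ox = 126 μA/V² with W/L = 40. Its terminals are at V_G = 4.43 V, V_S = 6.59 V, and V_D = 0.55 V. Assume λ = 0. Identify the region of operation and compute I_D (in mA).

V_SG = V_S − V_G = 6.59 − 4.43 = 2.16 V; V_SD = V_S − V_D = 6.59 − 0.55 = 6.04 V.
k_p = μ_pC_ox · (W/L) = 5.04 mA/V².
V_ov = V_SG − |V_tp| = 2.16 − 1 = 1.16 V.
Since V_SD = 6.04 V ≥ V_ov = 1.16 V, the device is in saturation.
I_D = ½ k_p V_ov² = 0.5 × 5.04 × 1.16² = 3.39 mA.

Saturation; I_D = 3.39 mA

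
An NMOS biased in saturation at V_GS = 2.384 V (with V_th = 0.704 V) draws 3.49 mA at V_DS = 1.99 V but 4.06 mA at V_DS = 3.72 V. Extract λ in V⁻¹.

λ = 0.116 V⁻¹

With V_GS fixed, I_D ∝ (1 + λ V_DS) in saturation, so I_D2/I_D1 = (1 + λ V_DS2)/(1 + λ V_DS1).
4.06/3.49 = 1.163 = (1 + 3.72 λ)/(1 + 1.99 λ).
Solving: λ (I_D1 V_DS2 − I_D2 V_DS1) = I_D2 − I_D1, so λ = (4.06 − 3.49) / (3.49 × 3.72 − 4.06 × 1.99) = 0.57 / 4.9 = 0.116 V⁻¹.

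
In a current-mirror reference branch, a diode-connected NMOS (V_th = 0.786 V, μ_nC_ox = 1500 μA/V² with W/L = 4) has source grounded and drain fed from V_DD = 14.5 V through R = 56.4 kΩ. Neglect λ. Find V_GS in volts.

With gate tied to drain, V_GS = V_DS ≥ V_GS − V_th, so the device is in saturation.
k_n = μ_nC_ox · (W/L) = 6 mA/V².
KCL at the drain: ½ k_n (V_GS − V_th)² = (V_DD − V_GS)/R.
Let x = V_GS − 0.786. Then 169 x² + x − 13.71 = 0, giving x = 0.282 V (positive root), so V_GS = 1.07 V.
I_D = (V_DD − V_GS)/R = (14.5 − 1.07) / 56.4 = 0.238 mA.

V_GS = 1.07 V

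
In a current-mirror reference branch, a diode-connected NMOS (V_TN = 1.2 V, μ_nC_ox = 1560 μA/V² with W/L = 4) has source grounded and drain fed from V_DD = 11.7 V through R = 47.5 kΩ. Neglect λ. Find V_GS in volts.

With gate tied to drain, V_GS = V_DS ≥ V_GS − V_TN, so the device is in saturation.
k_n = μ_nC_ox · (W/L) = 6.24 mA/V².
KCL at the drain: ½ k_n (V_GS − V_TN)² = (V_DD − V_GS)/R.
Let x = V_GS − 1.2. Then 148 x² + x − 10.5 = 0, giving x = 0.263 V (positive root), so V_GS = 1.46 V.
I_D = (V_DD − V_GS)/R = (11.7 − 1.46) / 47.5 = 0.216 mA.

V_GS = 1.46 V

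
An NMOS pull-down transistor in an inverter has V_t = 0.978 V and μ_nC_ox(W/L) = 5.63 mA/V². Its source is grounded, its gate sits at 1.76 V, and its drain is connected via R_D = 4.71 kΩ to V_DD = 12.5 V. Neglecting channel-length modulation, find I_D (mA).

I_D = 1.72 mA

V_GS = V_G = 1.76 V, so V_ov = 1.76 − 0.978 = 0.782 V.
Assume saturation: I_D = ½ k_n V_ov² = 0.5 × 5.63 × 0.782² = 1.72 mA, giving V_DS = V_DD − I_D R_D = 12.5 − 1.72 × 4.71 = 4.39 V.
V_DS = 4.39 V ≥ V_ov = 0.782 V, confirming saturation.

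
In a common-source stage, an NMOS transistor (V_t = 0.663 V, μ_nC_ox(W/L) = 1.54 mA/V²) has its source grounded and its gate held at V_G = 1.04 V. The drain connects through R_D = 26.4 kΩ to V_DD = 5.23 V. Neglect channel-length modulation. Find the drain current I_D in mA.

V_GS = V_G = 1.04 V, so V_ov = 1.04 − 0.663 = 0.377 V.
Assume saturation: I_D = ½ k_n V_ov² = 0.5 × 1.54 × 0.377² = 0.109 mA, giving V_DS = V_DD − I_D R_D = 5.23 − 0.109 × 26.4 = 2.34 V.
V_DS = 2.34 V ≥ V_ov = 0.377 V, confirming saturation.

I_D = 0.109 mA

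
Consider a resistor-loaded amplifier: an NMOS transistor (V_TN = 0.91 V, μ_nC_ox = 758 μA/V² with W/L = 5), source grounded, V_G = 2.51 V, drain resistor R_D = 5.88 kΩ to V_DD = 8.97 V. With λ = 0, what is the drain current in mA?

I_D = 1.48 mA

V_GS = V_G = 2.51 V, so V_ov = 2.51 − 0.91 = 1.6 V.
k_n = μ_nC_ox · (W/L) = 3.79 mA/V².
Assume saturation: I_D = ½ k_n V_ov² = 0.5 × 3.79 × 1.6² = 4.85 mA, giving V_DS = V_DD − I_D R_D = 8.97 − 4.85 × 5.88 = -19.6 V.
But -19.6 V < V_ov = 1.6 V, so the device is actually in triode.
In triode I_D = k_n[V_ov V_DS − ½ V_DS²] and I_D = (V_DD − V_DS)/R_D. Equating: 11.1 V_DS² − 36.66 V_DS + 8.97 = 0, giving V_DS = 0.266 V (the root below V_ov).
I_D = (8.97 − 0.266) / 5.88 = 1.48 mA.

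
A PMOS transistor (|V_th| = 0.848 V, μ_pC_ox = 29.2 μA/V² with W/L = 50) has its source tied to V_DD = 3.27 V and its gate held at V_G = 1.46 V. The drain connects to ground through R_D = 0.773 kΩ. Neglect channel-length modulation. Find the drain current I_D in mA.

I_D = 0.676 mA

V_SG = V_DD − V_G = 3.27 − 1.46 = 1.81 V, so V_ov = 1.81 − 0.848 = 0.962 V.
k_p = μ_pC_ox · (W/L) = 1.46 mA/V².
Assume saturation: I_D = ½ k_p V_ov² = 0.5 × 1.46 × 0.962² = 0.676 mA, giving V_SD = V_DD − I_D R_D = 3.27 − 0.676 × 0.773 = 2.75 V.
V_SD = 2.75 V ≥ V_ov = 0.962 V, confirming saturation.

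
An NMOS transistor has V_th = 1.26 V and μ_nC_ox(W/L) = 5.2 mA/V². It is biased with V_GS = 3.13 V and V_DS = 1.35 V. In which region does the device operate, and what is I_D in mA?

Triode; I_D = 8.39 mA

V_ov = V_GS − V_th = 3.13 − 1.26 = 1.87 V.
Since V_DS = 1.35 V < V_ov = 1.87 V, the device is in the triode region.
I_D = k_n [V_ov · V_DS − ½ V_DS²] = 5.2 × [1.87 × 1.35 − 0.5 × 1.35²] = 8.39 mA.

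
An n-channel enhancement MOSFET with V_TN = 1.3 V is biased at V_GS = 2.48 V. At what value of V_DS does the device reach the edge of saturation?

V_DS,sat = 1.18 V

The boundary between triode and saturation is V_DS = V_GS − V_TN = V_ov.
V_ov = 2.48 − 1.3 = 1.18 V.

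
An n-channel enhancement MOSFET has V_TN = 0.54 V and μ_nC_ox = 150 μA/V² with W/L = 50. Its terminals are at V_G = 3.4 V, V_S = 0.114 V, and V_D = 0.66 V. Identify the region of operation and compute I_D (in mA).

V_GS = V_G − V_S = 3.4 − 0.114 = 3.29 V; V_DS = V_D − V_S = 0.66 − 0.114 = 0.546 V.
k_n = μ_nC_ox · (W/L) = 7.5 mA/V².
V_ov = V_GS − V_TN = 3.29 − 0.54 = 2.75 V.
Since V_DS = 0.546 V < V_ov = 2.75 V, the device is in the triode region.
I_D = k_n [V_ov · V_DS − ½ V_DS²] = 7.5 × [2.75 × 0.546 − 0.5 × 0.546²] = 10.1 mA.

Triode; I_D = 10.1 mA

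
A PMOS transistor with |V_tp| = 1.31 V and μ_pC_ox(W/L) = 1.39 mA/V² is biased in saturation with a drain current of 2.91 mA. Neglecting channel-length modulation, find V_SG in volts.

In saturation I_D = ½ k_p (V_SG − |V_tp|)², so V_SG − |V_tp| = √(2 I_D / k_p) = √(2 × 2.91 / 1.39) = 2.05 V.
V_SG = 1.31 + 2.05 = 3.36 V.

V_SG = 3.36 V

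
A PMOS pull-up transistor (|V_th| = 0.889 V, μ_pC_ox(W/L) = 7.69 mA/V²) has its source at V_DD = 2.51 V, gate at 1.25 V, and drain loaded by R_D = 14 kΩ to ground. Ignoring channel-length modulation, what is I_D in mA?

I_D = 0.174 mA

V_SG = V_DD − V_G = 2.51 − 1.25 = 1.26 V, so V_ov = 1.26 − 0.889 = 0.371 V.
Assume saturation: I_D = ½ k_p V_ov² = 0.5 × 7.69 × 0.371² = 0.529 mA, giving V_SD = V_DD − I_D R_D = 2.51 − 0.529 × 14 = -4.9 V.
But -4.9 V < V_ov = 0.371 V, so the device is actually in triode.
In triode I_D = k_p[V_ov V_SD − ½ V_SD²] and I_D = (V_DD − V_SD)/R_D. Equating: 53.8 V_SD² − 40.94 V_SD + 2.51 = 0, giving V_SD = 0.0673 V (the root below V_ov).
I_D = (2.51 − 0.0673) / 14 = 0.174 mA.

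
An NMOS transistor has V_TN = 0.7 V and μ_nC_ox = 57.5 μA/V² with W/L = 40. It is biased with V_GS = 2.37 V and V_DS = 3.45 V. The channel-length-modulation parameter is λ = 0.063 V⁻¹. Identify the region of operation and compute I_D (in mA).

k_n = μ_nC_ox · (W/L) = 2.3 mA/V².
V_ov = V_GS − V_TN = 2.37 − 0.7 = 1.67 V.
Since V_DS = 3.45 V ≥ V_ov = 1.67 V, the device is in saturation.
I_D = ½ k_n V_ov² (1 + λ V_DS) = 0.5 × 2.3 × 1.67² × (1 + 0.063 × 3.45) = 3.9 mA.

Saturation; I_D = 3.90 mA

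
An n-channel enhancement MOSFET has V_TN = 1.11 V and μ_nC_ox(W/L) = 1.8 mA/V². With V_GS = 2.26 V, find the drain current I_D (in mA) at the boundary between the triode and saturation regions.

At the boundary V_DS = V_ov = V_GS − V_TN = 2.26 − 1.11 = 1.15 V.
I_D = ½ k_n V_ov² = 0.5 × 1.8 × 1.15² = 1.19 mA.

I_D = 1.19 mA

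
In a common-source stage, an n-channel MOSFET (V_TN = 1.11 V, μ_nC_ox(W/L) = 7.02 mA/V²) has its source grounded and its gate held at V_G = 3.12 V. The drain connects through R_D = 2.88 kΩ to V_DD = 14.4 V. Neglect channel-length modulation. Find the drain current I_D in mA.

V_GS = V_G = 3.12 V, so V_ov = 3.12 − 1.11 = 2.01 V.
Assume saturation: I_D = ½ k_n V_ov² = 0.5 × 7.02 × 2.01² = 14.2 mA, giving V_DS = V_DD − I_D R_D = 14.4 − 14.2 × 2.88 = -26.4 V.
But -26.4 V < V_ov = 2.01 V, so the device is actually in triode.
In triode I_D = k_n[V_ov V_DS − ½ V_DS²] and I_D = (V_DD − V_DS)/R_D. Equating: 10.1 V_DS² − 41.64 V_DS + 14.4 = 0, giving V_DS = 0.381 V (the root below V_ov).
I_D = (14.4 − 0.381) / 2.88 = 4.87 mA.

I_D = 4.87 mA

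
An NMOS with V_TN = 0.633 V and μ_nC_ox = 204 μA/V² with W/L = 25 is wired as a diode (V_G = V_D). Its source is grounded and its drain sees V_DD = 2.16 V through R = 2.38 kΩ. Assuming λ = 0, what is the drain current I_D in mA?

With gate tied to drain, V_GS = V_DS ≥ V_GS − V_TN, so the device is in saturation.
k_n = μ_nC_ox · (W/L) = 5.1 mA/V².
KCL at the drain: ½ k_n (V_GS − V_TN)² = (V_DD − V_GS)/R.
Let x = V_GS − 0.633. Then 6.07 x² + x − 1.527 = 0, giving x = 0.426 V (positive root), so V_GS = 1.06 V.
I_D = (V_DD − V_GS)/R = (2.16 − 1.06) / 2.38 = 0.463 mA.

I_D = 0.463 mA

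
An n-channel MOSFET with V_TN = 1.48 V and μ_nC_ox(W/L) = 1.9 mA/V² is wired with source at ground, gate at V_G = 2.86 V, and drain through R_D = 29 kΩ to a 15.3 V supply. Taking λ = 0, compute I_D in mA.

V_GS = V_G = 2.86 V, so V_ov = 2.86 − 1.48 = 1.38 V.
Assume saturation: I_D = ½ k_n V_ov² = 0.5 × 1.9 × 1.38² = 1.81 mA, giving V_DS = V_DD − I_D R_D = 15.3 − 1.81 × 29 = -37.2 V.
But -37.2 V < V_ov = 1.38 V, so the device is actually in triode.
In triode I_D = k_n[V_ov V_DS − ½ V_DS²] and I_D = (V_DD − V_DS)/R_D. Equating: 27.5 V_DS² − 77.04 V_DS + 15.3 = 0, giving V_DS = 0.215 V (the root below V_ov).
I_D = (15.3 − 0.215) / 29 = 0.52 mA.

I_D = 0.520 mA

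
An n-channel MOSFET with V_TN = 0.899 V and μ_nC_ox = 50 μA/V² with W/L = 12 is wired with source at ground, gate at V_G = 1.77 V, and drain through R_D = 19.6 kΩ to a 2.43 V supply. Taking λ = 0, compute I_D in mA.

V_GS = V_G = 1.77 V, so V_ov = 1.77 − 0.899 = 0.871 V.
k_n = μ_nC_ox · (W/L) = 0.6 mA/V².
Assume saturation: I_D = ½ k_n V_ov² = 0.5 × 0.6 × 0.871² = 0.228 mA, giving V_DS = V_DD − I_D R_D = 2.43 − 0.228 × 19.6 = -2.03 V.
But -2.03 V < V_ov = 0.871 V, so the device is actually in triode.
In triode I_D = k_n[V_ov V_DS − ½ V_DS²] and I_D = (V_DD − V_DS)/R_D. Equating: 5.88 V_DS² − 11.24 V_DS + 2.43 = 0, giving V_DS = 0.248 V (the root below V_ov).
I_D = (2.43 − 0.248) / 19.6 = 0.111 mA.

I_D = 0.111 mA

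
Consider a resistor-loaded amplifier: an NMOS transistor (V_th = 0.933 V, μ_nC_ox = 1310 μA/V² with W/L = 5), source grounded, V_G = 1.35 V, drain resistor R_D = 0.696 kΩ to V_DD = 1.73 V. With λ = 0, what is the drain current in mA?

V_GS = V_G = 1.35 V, so V_ov = 1.35 − 0.933 = 0.417 V.
k_n = μ_nC_ox · (W/L) = 6.55 mA/V².
Assume saturation: I_D = ½ k_n V_ov² = 0.5 × 6.55 × 0.417² = 0.569 mA, giving V_DS = V_DD − I_D R_D = 1.73 − 0.569 × 0.696 = 1.33 V.
V_DS = 1.33 V ≥ V_ov = 0.417 V, confirming saturation.

I_D = 0.569 mA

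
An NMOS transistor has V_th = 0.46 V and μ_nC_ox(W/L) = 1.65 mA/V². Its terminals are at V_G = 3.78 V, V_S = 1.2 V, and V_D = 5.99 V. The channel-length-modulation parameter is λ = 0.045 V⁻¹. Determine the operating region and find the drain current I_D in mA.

V_GS = V_G − V_S = 3.78 − 1.2 = 2.58 V; V_DS = V_D − V_S = 5.99 − 1.2 = 4.79 V.
V_ov = V_GS − V_th = 2.58 − 0.46 = 2.12 V.
Since V_DS = 4.79 V ≥ V_ov = 2.12 V, the device is in saturation.
I_D = ½ k_n V_ov² (1 + λ V_DS) = 0.5 × 1.65 × 2.12² × (1 + 0.045 × 4.79) = 4.51 mA.

Saturation; I_D = 4.51 mA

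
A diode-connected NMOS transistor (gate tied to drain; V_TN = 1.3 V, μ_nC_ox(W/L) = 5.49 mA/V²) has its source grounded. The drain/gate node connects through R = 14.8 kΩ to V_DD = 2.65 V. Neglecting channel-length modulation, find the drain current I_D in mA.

I_D = 0.0797 mA

With gate tied to drain, V_GS = V_DS ≥ V_GS − V_TN, so the device is in saturation.
KCL at the drain: ½ k_n (V_GS − V_TN)² = (V_DD − V_GS)/R.
Let x = V_GS − 1.3. Then 40.6 x² + x − 1.35 = 0, giving x = 0.17 V (positive root), so V_GS = 1.47 V.
I_D = (V_DD − V_GS)/R = (2.65 − 1.47) / 14.8 = 0.0797 mA.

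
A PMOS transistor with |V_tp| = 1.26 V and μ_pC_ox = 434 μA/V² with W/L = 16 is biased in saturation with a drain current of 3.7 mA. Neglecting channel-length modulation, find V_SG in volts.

V_SG = 2.29 V

k_p = μ_pC_ox · (W/L) = 6.944 mA/V².
In saturation I_D = ½ k_p (V_SG − |V_tp|)², so V_SG − |V_tp| = √(2 I_D / k_p) = √(2 × 3.7 / 6.944) = 1.03 V.
V_SG = 1.26 + 1.03 = 2.29 V.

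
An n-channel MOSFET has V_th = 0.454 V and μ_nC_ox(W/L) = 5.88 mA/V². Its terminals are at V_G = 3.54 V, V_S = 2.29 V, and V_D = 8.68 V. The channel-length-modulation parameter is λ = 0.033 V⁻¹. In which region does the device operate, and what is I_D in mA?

V_GS = V_G − V_S = 3.54 − 2.29 = 1.25 V; V_DS = V_D − V_S = 8.68 − 2.29 = 6.39 V.
V_ov = V_GS − V_th = 1.25 − 0.454 = 0.796 V.
Since V_DS = 6.39 V ≥ V_ov = 0.796 V, the device is in saturation.
I_D = ½ k_n V_ov² (1 + λ V_DS) = 0.5 × 5.88 × 0.796² × (1 + 0.033 × 6.39) = 2.26 mA.

Saturation; I_D = 2.26 mA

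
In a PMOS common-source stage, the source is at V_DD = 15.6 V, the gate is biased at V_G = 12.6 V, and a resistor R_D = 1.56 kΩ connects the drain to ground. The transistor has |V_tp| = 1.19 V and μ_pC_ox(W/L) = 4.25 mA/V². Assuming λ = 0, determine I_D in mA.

V_SG = V_DD − V_G = 15.6 − 12.6 = 3 V, so V_ov = 3 − 1.19 = 1.81 V.
Assume saturation: I_D = ½ k_p V_ov² = 0.5 × 4.25 × 1.81² = 6.96 mA, giving V_SD = V_DD − I_D R_D = 15.6 − 6.96 × 1.56 = 4.74 V.
V_SD = 4.74 V ≥ V_ov = 1.81 V, confirming saturation.

I_D = 6.96 mA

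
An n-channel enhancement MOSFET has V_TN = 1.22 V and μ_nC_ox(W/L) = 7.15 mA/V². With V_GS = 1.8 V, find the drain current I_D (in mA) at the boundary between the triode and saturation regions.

At the boundary V_DS = V_ov = V_GS − V_TN = 1.8 − 1.22 = 0.58 V.
I_D = ½ k_n V_ov² = 0.5 × 7.15 × 0.58² = 1.2 mA.

I_D = 1.20 mA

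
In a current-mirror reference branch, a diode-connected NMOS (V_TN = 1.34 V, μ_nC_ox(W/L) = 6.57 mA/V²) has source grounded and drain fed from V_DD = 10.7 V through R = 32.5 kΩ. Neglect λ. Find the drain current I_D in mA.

With gate tied to drain, V_GS = V_DS ≥ V_GS − V_TN, so the device is in saturation.
KCL at the drain: ½ k_n (V_GS − V_TN)² = (V_DD − V_GS)/R.
Let x = V_GS − 1.34. Then 107 x² + x − 9.36 = 0, giving x = 0.291 V (positive root), so V_GS = 1.63 V.
I_D = (V_DD − V_GS)/R = (10.7 − 1.63) / 32.5 = 0.279 mA.

I_D = 0.279 mA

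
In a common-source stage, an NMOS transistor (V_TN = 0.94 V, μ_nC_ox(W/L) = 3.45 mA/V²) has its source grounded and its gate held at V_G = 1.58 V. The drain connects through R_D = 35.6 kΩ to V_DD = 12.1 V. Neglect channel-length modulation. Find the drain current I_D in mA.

I_D = 0.335 mA

V_GS = V_G = 1.58 V, so V_ov = 1.58 − 0.94 = 0.64 V.
Assume saturation: I_D = ½ k_n V_ov² = 0.5 × 3.45 × 0.64² = 0.707 mA, giving V_DS = V_DD − I_D R_D = 12.1 − 0.707 × 35.6 = -13.1 V.
But -13.1 V < V_ov = 0.64 V, so the device is actually in triode.
In triode I_D = k_n[V_ov V_DS − ½ V_DS²] and I_D = (V_DD − V_DS)/R_D. Equating: 61.4 V_DS² − 79.6 V_DS + 12.1 = 0, giving V_DS = 0.176 V (the root below V_ov).
I_D = (12.1 − 0.176) / 35.6 = 0.335 mA.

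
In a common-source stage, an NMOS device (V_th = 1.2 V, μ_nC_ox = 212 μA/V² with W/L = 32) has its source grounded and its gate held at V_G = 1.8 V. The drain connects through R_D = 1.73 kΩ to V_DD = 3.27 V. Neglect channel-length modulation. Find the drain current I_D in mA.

I_D = 1.22 mA

V_GS = V_G = 1.8 V, so V_ov = 1.8 − 1.2 = 0.6 V.
k_n = μ_nC_ox · (W/L) = 6.784 mA/V².
Assume saturation: I_D = ½ k_n V_ov² = 0.5 × 6.784 × 0.6² = 1.22 mA, giving V_DS = V_DD − I_D R_D = 3.27 − 1.22 × 1.73 = 1.16 V.
V_DS = 1.16 V ≥ V_ov = 0.6 V, confirming saturation.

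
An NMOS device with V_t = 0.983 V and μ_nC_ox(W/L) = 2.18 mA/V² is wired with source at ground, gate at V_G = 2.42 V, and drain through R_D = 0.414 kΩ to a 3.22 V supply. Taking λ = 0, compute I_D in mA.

I_D = 2.25 mA

V_GS = V_G = 2.42 V, so V_ov = 2.42 − 0.983 = 1.44 V.
Assume saturation: I_D = ½ k_n V_ov² = 0.5 × 2.18 × 1.44² = 2.25 mA, giving V_DS = V_DD − I_D R_D = 3.22 − 2.25 × 0.414 = 2.29 V.
V_DS = 2.29 V ≥ V_ov = 1.44 V, confirming saturation.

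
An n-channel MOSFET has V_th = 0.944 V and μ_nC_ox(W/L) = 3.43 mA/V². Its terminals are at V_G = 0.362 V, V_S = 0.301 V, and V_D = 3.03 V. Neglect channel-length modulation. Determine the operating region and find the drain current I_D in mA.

V_GS = V_G − V_S = 0.362 − 0.301 = 0.061 V; V_DS = V_D − V_S = 3.03 − 0.301 = 2.73 V.
V_GS = 0.061 V < V_th = 0.944 V, so the transistor is in cutoff.

Cutoff; I_D = 0 mA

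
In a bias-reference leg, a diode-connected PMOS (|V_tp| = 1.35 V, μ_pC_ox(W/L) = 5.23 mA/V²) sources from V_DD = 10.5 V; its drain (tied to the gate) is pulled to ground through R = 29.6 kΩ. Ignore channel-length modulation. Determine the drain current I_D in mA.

I_D = 0.298 mA

With gate tied to drain, V_SG = V_SD ≥ V_SG − |V_tp|, so the device is in saturation.
KCL at the drain: ½ k_p (V_SG − |V_tp|)² = (V_DD − V_SG)/R.
Let x = V_SG − 1.35. Then 77.4 x² + x − 9.15 = 0, giving x = 0.337 V (positive root), so V_SG = 1.69 V.
I_D = (V_DD − V_SG)/R = (10.5 − 1.69) / 29.6 = 0.298 mA.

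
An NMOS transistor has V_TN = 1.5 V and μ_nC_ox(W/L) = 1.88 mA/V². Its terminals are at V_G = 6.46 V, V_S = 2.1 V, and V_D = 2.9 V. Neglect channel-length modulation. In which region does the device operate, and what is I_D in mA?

Triode; I_D = 3.70 mA

V_GS = V_G − V_S = 6.46 − 2.1 = 4.36 V; V_DS = V_D − V_S = 2.9 − 2.1 = 0.8 V.
V_ov = V_GS − V_TN = 4.36 − 1.5 = 2.86 V.
Since V_DS = 0.8 V < V_ov = 2.86 V, the device is in the triode region.
I_D = k_n [V_ov · V_DS − ½ V_DS²] = 1.88 × [2.86 × 0.8 − 0.5 × 0.8²] = 3.7 mA.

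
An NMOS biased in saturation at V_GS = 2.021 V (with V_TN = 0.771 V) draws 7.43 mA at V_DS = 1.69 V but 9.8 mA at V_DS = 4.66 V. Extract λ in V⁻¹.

With V_GS fixed, I_D ∝ (1 + λ V_DS) in saturation, so I_D2/I_D1 = (1 + λ V_DS2)/(1 + λ V_DS1).
9.8/7.43 = 1.319 = (1 + 4.66 λ)/(1 + 1.69 λ).
Solving: λ (I_D1 V_DS2 − I_D2 V_DS1) = I_D2 − I_D1, so λ = (9.8 − 7.43) / (7.43 × 4.66 − 9.8 × 1.69) = 2.37 / 18.1 = 0.131 V⁻¹.

λ = 0.131 V⁻¹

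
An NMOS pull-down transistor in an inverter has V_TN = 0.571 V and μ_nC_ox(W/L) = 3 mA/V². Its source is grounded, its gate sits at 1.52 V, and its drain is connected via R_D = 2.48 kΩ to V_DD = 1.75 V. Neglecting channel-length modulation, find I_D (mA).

V_GS = V_G = 1.52 V, so V_ov = 1.52 − 0.571 = 0.949 V.
Assume saturation: I_D = ½ k_n V_ov² = 0.5 × 3 × 0.949² = 1.35 mA, giving V_DS = V_DD − I_D R_D = 1.75 − 1.35 × 2.48 = -1.6 V.
But -1.6 V < V_ov = 0.949 V, so the device is actually in triode.
In triode I_D = k_n[V_ov V_DS − ½ V_DS²] and I_D = (V_DD − V_DS)/R_D. Equating: 3.72 V_DS² − 8.061 V_DS + 1.75 = 0, giving V_DS = 0.245 V (the root below V_ov).
I_D = (1.75 − 0.245) / 2.48 = 0.607 mA.

I_D = 0.607 mA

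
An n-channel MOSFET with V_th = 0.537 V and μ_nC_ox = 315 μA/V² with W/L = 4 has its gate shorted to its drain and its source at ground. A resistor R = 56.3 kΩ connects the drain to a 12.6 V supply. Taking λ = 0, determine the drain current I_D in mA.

With gate tied to drain, V_GS = V_DS ≥ V_GS − V_th, so the device is in saturation.
k_n = μ_nC_ox · (W/L) = 1.26 mA/V².
KCL at the drain: ½ k_n (V_GS − V_th)² = (V_DD − V_GS)/R.
Let x = V_GS − 0.537. Then 35.5 x² + x − 12.06 = 0, giving x = 0.569 V (positive root), so V_GS = 1.11 V.
I_D = (V_DD − V_GS)/R = (12.6 − 1.11) / 56.3 = 0.204 mA.

I_D = 0.204 mA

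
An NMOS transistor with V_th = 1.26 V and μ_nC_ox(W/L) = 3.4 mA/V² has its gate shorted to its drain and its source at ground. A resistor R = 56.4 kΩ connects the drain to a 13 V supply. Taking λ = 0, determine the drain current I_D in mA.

I_D = 0.202 mA

With gate tied to drain, V_GS = V_DS ≥ V_GS − V_th, so the device is in saturation.
KCL at the drain: ½ k_n (V_GS − V_th)² = (V_DD − V_GS)/R.
Let x = V_GS − 1.26. Then 95.9 x² + x − 11.74 = 0, giving x = 0.345 V (positive root), so V_GS = 1.6 V.
I_D = (V_DD − V_GS)/R = (13 − 1.6) / 56.4 = 0.202 mA.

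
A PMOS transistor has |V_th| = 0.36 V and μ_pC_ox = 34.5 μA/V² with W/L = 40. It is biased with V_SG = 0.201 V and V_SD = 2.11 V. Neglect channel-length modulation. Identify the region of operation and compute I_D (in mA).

Cutoff; I_D = 0 mA

V_SG = 0.201 V < |V_th| = 0.36 V, so the transistor is in cutoff.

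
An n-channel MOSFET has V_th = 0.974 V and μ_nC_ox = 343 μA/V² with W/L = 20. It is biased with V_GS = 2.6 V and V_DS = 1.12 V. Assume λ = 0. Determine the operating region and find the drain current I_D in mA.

k_n = μ_nC_ox · (W/L) = 6.86 mA/V².
V_ov = V_GS − V_th = 2.6 − 0.974 = 1.63 V.
Since V_DS = 1.12 V < V_ov = 1.63 V, the device is in the triode region.
I_D = k_n [V_ov · V_DS − ½ V_DS²] = 6.86 × [1.63 × 1.12 − 0.5 × 1.12²] = 8.19 mA.

Triode; I_D = 8.19 mA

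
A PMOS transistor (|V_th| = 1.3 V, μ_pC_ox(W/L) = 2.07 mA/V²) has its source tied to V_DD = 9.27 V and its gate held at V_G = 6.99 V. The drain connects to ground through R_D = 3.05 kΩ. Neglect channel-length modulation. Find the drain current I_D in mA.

V_SG = V_DD − V_G = 9.27 − 6.99 = 2.28 V, so V_ov = 2.28 − 1.3 = 0.98 V.
Assume saturation: I_D = ½ k_p V_ov² = 0.5 × 2.07 × 0.98² = 0.994 mA, giving V_SD = V_DD − I_D R_D = 9.27 − 0.994 × 3.05 = 6.24 V.
V_SD = 6.24 V ≥ V_ov = 0.98 V, confirming saturation.

I_D = 0.994 mA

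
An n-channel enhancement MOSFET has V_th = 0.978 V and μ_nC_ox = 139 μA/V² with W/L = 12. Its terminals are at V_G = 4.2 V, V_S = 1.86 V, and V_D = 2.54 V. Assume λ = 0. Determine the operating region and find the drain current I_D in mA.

V_GS = V_G − V_S = 4.2 − 1.86 = 2.34 V; V_DS = V_D − V_S = 2.54 − 1.86 = 0.68 V.
k_n = μ_nC_ox · (W/L) = 1.668 mA/V².
V_ov = V_GS − V_th = 2.34 − 0.978 = 1.36 V.
Since V_DS = 0.68 V < V_ov = 1.36 V, the device is in the triode region.
I_D = k_n [V_ov · V_DS − ½ V_DS²] = 1.668 × [1.36 × 0.68 − 0.5 × 0.68²] = 1.16 mA.

Triode; I_D = 1.16 mA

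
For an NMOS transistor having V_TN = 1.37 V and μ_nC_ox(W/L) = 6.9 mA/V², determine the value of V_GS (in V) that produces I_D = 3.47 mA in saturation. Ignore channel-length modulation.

In saturation I_D = ½ k_n (V_GS − V_TN)², so V_GS − V_TN = √(2 I_D / k_n) = √(2 × 3.47 / 6.9) = 1 V.
V_GS = 1.37 + 1 = 2.37 V.

V_GS = 2.37 V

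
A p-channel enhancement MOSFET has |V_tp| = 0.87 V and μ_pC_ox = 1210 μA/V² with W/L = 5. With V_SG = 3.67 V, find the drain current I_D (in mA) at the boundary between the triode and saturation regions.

At the boundary V_SD = V_ov = V_SG − |V_tp| = 3.67 − 0.87 = 2.8 V.
k_p = μ_pC_ox · (W/L) = 6.05 mA/V².
I_D = ½ k_p V_ov² = 0.5 × 6.05 × 2.8² = 23.7 mA.

I_D = 23.7 mA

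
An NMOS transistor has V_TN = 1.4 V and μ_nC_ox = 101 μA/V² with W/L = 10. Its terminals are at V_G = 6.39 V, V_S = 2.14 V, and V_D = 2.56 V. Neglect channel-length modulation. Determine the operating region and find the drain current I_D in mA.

V_GS = V_G − V_S = 6.39 − 2.14 = 4.25 V; V_DS = V_D − V_S = 2.56 − 2.14 = 0.42 V.
k_n = μ_nC_ox · (W/L) = 1.01 mA/V².
V_ov = V_GS − V_TN = 4.25 − 1.4 = 2.85 V.
Since V_DS = 0.42 V < V_ov = 2.85 V, the device is in the triode region.
I_D = k_n [V_ov · V_DS − ½ V_DS²] = 1.01 × [2.85 × 0.42 − 0.5 × 0.42²] = 1.12 mA.

Triode; I_D = 1.12 mA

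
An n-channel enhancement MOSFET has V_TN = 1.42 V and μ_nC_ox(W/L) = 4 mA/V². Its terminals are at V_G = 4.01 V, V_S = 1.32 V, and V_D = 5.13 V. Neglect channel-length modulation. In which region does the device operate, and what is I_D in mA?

V_GS = V_G − V_S = 4.01 − 1.32 = 2.69 V; V_DS = V_D − V_S = 5.13 − 1.32 = 3.81 V.
V_ov = V_GS − V_TN = 2.69 − 1.42 = 1.27 V.
Since V_DS = 3.81 V ≥ V_ov = 1.27 V, the device is in saturation.
I_D = ½ k_n V_ov² = 0.5 × 4 × 1.27² = 3.23 mA.

Saturation; I_D = 3.23 mA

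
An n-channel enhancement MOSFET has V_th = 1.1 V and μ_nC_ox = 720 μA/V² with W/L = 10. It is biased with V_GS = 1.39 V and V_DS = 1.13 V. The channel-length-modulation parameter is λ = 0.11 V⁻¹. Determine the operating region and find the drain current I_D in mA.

k_n = μ_nC_ox · (W/L) = 7.2 mA/V².
V_ov = V_GS − V_th = 1.39 − 1.1 = 0.29 V.
Since V_DS = 1.13 V ≥ V_ov = 0.29 V, the device is in saturation.
I_D = ½ k_n V_ov² (1 + λ V_DS) = 0.5 × 7.2 × 0.29² × (1 + 0.11 × 1.13) = 0.34 mA.

Saturation; I_D = 0.340 mA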